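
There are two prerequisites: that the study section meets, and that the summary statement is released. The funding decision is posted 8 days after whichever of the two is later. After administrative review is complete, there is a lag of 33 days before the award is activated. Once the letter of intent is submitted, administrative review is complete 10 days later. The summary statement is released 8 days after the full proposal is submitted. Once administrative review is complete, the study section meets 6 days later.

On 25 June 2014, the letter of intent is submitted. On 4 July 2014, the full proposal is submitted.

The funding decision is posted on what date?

The letter of intent is submitted: Jun 25, 2014.
Administrative review is complete: Jun 25, 2014 + 10 days = Jul 5, 2014.
The study section meets: Jul 5, 2014 + 6 days = Jul 11, 2014.
The full proposal is submitted: Jul 4, 2014.
The summary statement is released: Jul 4, 2014 + 8 days = Jul 12, 2014.
Both prerequisites met — the study section meets (Jul 11, 2014), the summary statement is released (Jul 12, 2014); the later is Jul 12, 2014.
The funding decision is posted: Jul 12, 2014 + 8 days = Jul 20, 2014.

20 July 2014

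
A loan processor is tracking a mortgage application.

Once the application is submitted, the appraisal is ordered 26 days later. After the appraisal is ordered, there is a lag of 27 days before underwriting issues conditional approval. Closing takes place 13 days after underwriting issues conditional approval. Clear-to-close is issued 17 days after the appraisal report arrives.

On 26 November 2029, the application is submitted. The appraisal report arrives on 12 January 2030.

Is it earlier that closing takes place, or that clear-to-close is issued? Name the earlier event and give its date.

The application is submitted: Nov 26, 2029.
The appraisal is ordered: Nov 26, 2029 + 26 days = Dec 22, 2029.
Underwriting issues conditional approval: Dec 22, 2029 + 27 days = Jan 18, 2030.
Closing takes place: Jan 18, 2030 + 13 days = Jan 31, 2030.
The appraisal report arrives: Jan 12, 2030.
Clear-to-close is issued: Jan 12, 2030 + 17 days = Jan 29, 2030.
Comparing: closing takes place on Jan 31, 2030 vs clear-to-close is issued on Jan 29, 2030. Earlier: clear-to-close is issued.

Clear-to-close is issued — 29 January 2030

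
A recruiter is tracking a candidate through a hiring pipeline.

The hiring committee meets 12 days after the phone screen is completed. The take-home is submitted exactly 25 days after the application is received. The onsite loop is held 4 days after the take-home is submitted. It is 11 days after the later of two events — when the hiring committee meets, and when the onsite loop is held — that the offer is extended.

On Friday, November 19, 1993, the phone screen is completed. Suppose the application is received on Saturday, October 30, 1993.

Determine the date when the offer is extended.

Sunday, December 12, 1993

The phone screen is completed: Nov 19, 1993.
The hiring committee meets: Nov 19, 1993 + 12 days = Dec 1, 1993.
The application is received: Oct 30, 1993.
The take-home is submitted: Oct 30, 1993 + 25 days = Nov 24, 1993.
The onsite loop is held: Nov 24, 1993 + 4 days = Nov 28, 1993.
Both prerequisites met — the hiring committee meets (Dec 1, 1993), the onsite loop is held (Nov 28, 1993); the later is Dec 1, 1993.
The offer is extended: Dec 1, 1993 + 11 days = Dec 12, 1993.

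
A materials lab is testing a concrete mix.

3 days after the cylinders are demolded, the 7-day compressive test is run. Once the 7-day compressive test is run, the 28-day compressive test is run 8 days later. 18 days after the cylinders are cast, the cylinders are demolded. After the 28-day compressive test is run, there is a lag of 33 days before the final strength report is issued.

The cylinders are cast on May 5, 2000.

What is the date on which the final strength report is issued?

Jul 6, 2000

The cylinders are cast: May 5, 2000.
The cylinders are demolded: May 5, 2000 + 18 days = May 23, 2000.
The 7-day compressive test is run: May 23, 2000 + 3 days = May 26, 2000.
The 28-day compressive test is run: May 26, 2000 + 8 days = Jun 3, 2000.
The final strength report is issued: Jun 3, 2000 + 33 days = Jul 6, 2000.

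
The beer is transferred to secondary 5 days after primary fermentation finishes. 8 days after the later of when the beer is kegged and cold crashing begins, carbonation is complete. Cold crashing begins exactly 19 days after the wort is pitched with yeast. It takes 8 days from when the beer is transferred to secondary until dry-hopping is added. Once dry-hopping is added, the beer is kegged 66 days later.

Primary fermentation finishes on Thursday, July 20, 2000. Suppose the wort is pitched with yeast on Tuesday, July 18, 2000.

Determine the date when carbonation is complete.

Primary fermentation finishes: Jul 20, 2000.
The beer is transferred to secondary: Jul 20, 2000 + 5 days = Jul 25, 2000.
Dry-hopping is added: Jul 25, 2000 + 8 days = Aug 2, 2000.
The beer is kegged: Aug 2, 2000 + 66 days = Oct 7, 2000.
The wort is pitched with yeast: Jul 18, 2000.
Cold crashing begins: Jul 18, 2000 + 19 days = Aug 6, 2000.
Both prerequisites met — the beer is kegged (Oct 7, 2000), cold crashing begins (Aug 6, 2000); the later is Oct 7, 2000.
Carbonation is complete: Oct 7, 2000 + 8 days = Oct 15, 2000.

Sunday, October 15, 2000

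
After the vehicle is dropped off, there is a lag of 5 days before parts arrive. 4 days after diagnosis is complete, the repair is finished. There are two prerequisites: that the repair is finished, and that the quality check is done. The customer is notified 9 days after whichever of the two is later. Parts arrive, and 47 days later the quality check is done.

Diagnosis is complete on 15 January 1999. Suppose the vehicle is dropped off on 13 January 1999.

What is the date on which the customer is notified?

15 March 1999

Diagnosis is complete: Jan 15, 1999.
The repair is finished: Jan 15, 1999 + 4 days = Jan 19, 1999.
The vehicle is dropped off: Jan 13, 1999.
Parts arrive: Jan 13, 1999 + 5 days = Jan 18, 1999.
The quality check is done: Jan 18, 1999 + 47 days = Mar 6, 1999.
Both prerequisites met — the repair is finished (Jan 19, 1999), the quality check is done (Mar 6, 1999); the later is Mar 6, 1999.
The customer is notified: Mar 6, 1999 + 9 days = Mar 15, 1999.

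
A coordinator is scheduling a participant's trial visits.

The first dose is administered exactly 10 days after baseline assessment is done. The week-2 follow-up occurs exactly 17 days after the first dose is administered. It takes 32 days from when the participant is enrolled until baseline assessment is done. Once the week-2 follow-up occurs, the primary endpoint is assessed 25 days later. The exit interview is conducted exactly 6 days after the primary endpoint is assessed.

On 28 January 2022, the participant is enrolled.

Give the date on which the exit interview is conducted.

28 April 2022

The participant is enrolled: Jan 28, 2022.
Baseline assessment is done: Jan 28, 2022 + 32 days = Mar 1, 2022.
The first dose is administered: Mar 1, 2022 + 10 days = Mar 11, 2022.
The week-2 follow-up occurs: Mar 11, 2022 + 17 days = Mar 28, 2022.
The primary endpoint is assessed: Mar 28, 2022 + 25 days = Apr 22, 2022.
The exit interview is conducted: Apr 22, 2022 + 6 days = Apr 28, 2022.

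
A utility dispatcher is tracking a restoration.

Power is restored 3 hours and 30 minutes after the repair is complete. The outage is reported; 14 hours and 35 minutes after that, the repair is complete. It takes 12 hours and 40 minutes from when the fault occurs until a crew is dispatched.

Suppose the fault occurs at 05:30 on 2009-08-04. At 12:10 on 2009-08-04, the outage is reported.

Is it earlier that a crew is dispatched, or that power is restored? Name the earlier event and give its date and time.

The fault occurs: 05:30 Aug 4, 2009.
A crew is dispatched: 05:30 Aug 4, 2009 + 12h40m = 18:10 Aug 4, 2009.
The outage is reported: 12:10 Aug 4, 2009.
The repair is complete: 12:10 Aug 4, 2009 + 14h35m = 02:45 Aug 5, 2009.
Power is restored: 02:45 Aug 5, 2009 + 3h30m = 06:15 Aug 5, 2009.
Comparing: a crew is dispatched at 18:10 Aug 4, 2009 vs power is restored at 06:15 Aug 5, 2009. Earlier: a crew is dispatched.

A crew is dispatched — 18:10 on 2009-08-04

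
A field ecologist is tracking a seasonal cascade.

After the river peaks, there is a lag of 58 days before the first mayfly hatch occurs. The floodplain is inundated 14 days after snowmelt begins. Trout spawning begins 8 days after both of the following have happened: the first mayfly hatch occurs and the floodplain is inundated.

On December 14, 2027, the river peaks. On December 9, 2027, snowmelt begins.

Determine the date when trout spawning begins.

The river peaks: Dec 14, 2027.
The first mayfly hatch occurs: Dec 14, 2027 + 58 days = Feb 10, 2028.
Snowmelt begins: Dec 9, 2027.
The floodplain is inundated: Dec 9, 2027 + 14 days = Dec 23, 2027.
Both prerequisites met — the first mayfly hatch occurs (Feb 10, 2028), the floodplain is inundated (Dec 23, 2027); the later is Feb 10, 2028.
Trout spawning begins: Feb 10, 2028 + 8 days = Feb 18, 2028.

February 18, 2028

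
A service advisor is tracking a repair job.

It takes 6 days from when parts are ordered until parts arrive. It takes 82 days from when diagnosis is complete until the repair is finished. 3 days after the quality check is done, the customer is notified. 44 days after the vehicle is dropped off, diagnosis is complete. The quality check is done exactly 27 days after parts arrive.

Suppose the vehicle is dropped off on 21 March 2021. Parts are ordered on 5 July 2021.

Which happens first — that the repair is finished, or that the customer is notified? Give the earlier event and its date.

The vehicle is dropped off: Mar 21, 2021.
Diagnosis is complete: Mar 21, 2021 + 44 days = May 4, 2021.
The repair is finished: May 4, 2021 + 82 days = Jul 25, 2021.
Parts are ordered: Jul 5, 2021.
Parts arrive: Jul 5, 2021 + 6 days = Jul 11, 2021.
The quality check is done: Jul 11, 2021 + 27 days = Aug 7, 2021.
The customer is notified: Aug 7, 2021 + 3 days = Aug 10, 2021.
Comparing: the repair is finished on Jul 25, 2021 vs the customer is notified on Aug 10, 2021. Earlier: the repair is finished.

The repair is finished — 25 July 2021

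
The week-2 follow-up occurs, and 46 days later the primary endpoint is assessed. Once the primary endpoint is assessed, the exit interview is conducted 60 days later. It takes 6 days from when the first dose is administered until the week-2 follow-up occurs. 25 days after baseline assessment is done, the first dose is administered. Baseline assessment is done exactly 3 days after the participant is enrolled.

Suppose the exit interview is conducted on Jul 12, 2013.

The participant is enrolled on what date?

The exit interview is conducted: Jul 12, 2013.
The primary endpoint is assessed: Jul 12, 2013 − 60 days = May 13, 2013.
The week-2 follow-up occurs: May 13, 2013 − 46 days = Mar 28, 2013.
The first dose is administered: Mar 28, 2013 − 6 days = Mar 22, 2013.
Baseline assessment is done: Mar 22, 2013 − 25 days = Feb 25, 2013.
The participant is enrolled: Feb 25, 2013 − 3 days = Feb 22, 2013.

Feb 22, 2013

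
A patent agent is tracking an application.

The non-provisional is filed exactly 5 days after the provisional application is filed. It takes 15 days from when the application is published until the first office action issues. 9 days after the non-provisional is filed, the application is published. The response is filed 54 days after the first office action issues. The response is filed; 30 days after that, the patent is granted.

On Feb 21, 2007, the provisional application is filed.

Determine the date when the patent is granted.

The provisional application is filed: Feb 21, 2007.
The non-provisional is filed: Feb 21, 2007 + 5 days = Feb 26, 2007.
The application is published: Feb 26, 2007 + 9 days = Mar 7, 2007.
The first office action issues: Mar 7, 2007 + 15 days = Mar 22, 2007.
The response is filed: Mar 22, 2007 + 54 days = May 15, 2007.
The patent is granted: May 15, 2007 + 30 days = Jun 14, 2007.

Jun 14, 2007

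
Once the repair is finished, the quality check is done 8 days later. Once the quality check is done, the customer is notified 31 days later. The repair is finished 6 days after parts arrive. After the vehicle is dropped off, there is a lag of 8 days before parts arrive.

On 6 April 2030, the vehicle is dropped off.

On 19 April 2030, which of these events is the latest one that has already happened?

Parts arrive

The vehicle is dropped off: Apr 6, 2030.
Parts arrive: Apr 6, 2030 + 8 days = Apr 14, 2030.
The repair is finished: Apr 14, 2030 + 6 days = Apr 20, 2030.
The quality check is done: Apr 20, 2030 + 8 days = Apr 28, 2030.
The customer is notified: Apr 28, 2030 + 31 days = May 29, 2030.
Apr 19, 2030 falls between when parts arrive (Apr 14, 2030) and when the repair is finished (Apr 20, 2030).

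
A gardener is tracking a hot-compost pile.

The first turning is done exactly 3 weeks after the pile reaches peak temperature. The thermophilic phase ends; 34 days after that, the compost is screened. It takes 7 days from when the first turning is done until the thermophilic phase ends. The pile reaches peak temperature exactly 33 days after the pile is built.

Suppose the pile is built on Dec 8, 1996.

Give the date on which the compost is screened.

Mar 13, 1997

The pile is built: Dec 8, 1996.
The pile reaches peak temperature: Dec 8, 1996 + 33 days = Jan 10, 1997.
The first turning is done: Jan 10, 1997 + 3 weeks = Jan 31, 1997.
The thermophilic phase ends: Jan 31, 1997 + 7 days = Feb 7, 1997.
The compost is screened: Feb 7, 1997 + 34 days = Mar 13, 1997.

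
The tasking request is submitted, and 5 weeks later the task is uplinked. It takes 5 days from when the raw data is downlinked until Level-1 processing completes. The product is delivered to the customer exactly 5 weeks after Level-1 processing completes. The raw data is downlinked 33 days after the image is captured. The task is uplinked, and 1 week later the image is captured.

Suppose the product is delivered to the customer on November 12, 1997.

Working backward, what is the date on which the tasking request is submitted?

July 20, 1997

The product is delivered to the customer: Nov 12, 1997.
Level-1 processing completes: Nov 12, 1997 − 5 weeks = Oct 8, 1997.
The raw data is downlinked: Oct 8, 1997 − 5 days = Oct 3, 1997.
The image is captured: Oct 3, 1997 − 33 days = Aug 31, 1997.
The task is uplinked: Aug 31, 1997 − 1 week = Aug 24, 1997.
The tasking request is submitted: Aug 24, 1997 − 5 weeks = Jul 20, 1997.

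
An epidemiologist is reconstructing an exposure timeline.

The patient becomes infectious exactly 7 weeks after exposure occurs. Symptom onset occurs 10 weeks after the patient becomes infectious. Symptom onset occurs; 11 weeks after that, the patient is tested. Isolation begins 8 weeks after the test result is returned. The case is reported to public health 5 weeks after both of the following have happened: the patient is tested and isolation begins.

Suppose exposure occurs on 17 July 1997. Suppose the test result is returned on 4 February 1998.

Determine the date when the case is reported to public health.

Exposure occurs: Jul 17, 1997.
The patient becomes infectious: Jul 17, 1997 + 7 weeks = Sep 4, 1997.
Symptom onset occurs: Sep 4, 1997 + 10 weeks = Nov 13, 1997.
The patient is tested: Nov 13, 1997 + 11 weeks = Jan 29, 1998.
The test result is returned: Feb 4, 1998.
Isolation begins: Feb 4, 1998 + 8 weeks = Apr 1, 1998.
Both prerequisites met — the patient is tested (Jan 29, 1998), isolation begins (Apr 1, 1998); the later is Apr 1, 1998.
The case is reported to public health: Apr 1, 1998 + 5 weeks = May 6, 1998.

6 May 1998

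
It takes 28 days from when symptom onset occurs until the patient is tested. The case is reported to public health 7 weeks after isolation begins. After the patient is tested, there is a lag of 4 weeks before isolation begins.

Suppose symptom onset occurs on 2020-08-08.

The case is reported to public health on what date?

Symptom onset occurs: Aug 8, 2020.
The patient is tested: Aug 8, 2020 + 28 days = Sep 5, 2020.
Isolation begins: Sep 5, 2020 + 4 weeks = Oct 3, 2020.
The case is reported to public health: Oct 3, 2020 + 7 weeks = Nov 21, 2020.

2020-11-21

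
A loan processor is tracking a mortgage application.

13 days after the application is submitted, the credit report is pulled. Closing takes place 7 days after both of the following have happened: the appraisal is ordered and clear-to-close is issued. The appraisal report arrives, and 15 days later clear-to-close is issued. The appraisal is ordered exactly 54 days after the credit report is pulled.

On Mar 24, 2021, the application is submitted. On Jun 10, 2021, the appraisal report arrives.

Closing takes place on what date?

The application is submitted: Mar 24, 2021.
The credit report is pulled: Mar 24, 2021 + 13 days = Apr 6, 2021.
The appraisal is ordered: Apr 6, 2021 + 54 days = May 30, 2021.
The appraisal report arrives: Jun 10, 2021.
Clear-to-close is issued: Jun 10, 2021 + 15 days = Jun 25, 2021.
Both prerequisites met — the appraisal is ordered (May 30, 2021), clear-to-close is issued (Jun 25, 2021); the later is Jun 25, 2021.
Closing takes place: Jun 25, 2021 + 7 days = Jul 2, 2021.

Jul 2, 2021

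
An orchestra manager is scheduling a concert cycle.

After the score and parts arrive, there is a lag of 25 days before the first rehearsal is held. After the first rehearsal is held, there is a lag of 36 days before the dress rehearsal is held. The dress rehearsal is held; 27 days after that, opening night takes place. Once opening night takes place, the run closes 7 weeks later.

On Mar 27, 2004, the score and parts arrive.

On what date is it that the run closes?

Aug 11, 2004

The score and parts arrive: Mar 27, 2004.
The first rehearsal is held: Mar 27, 2004 + 25 days = Apr 21, 2004.
The dress rehearsal is held: Apr 21, 2004 + 36 days = May 27, 2004.
Opening night takes place: May 27, 2004 + 27 days = Jun 23, 2004.
The run closes: Jun 23, 2004 + 7 weeks = Aug 11, 2004.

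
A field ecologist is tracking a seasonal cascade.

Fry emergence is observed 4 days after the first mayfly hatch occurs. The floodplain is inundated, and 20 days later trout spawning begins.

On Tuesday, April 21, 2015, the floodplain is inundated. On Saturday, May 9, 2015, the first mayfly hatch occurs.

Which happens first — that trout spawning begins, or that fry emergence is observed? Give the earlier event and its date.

Trout spawning begins — Monday, May 11, 2015

The floodplain is inundated: Apr 21, 2015.
Trout spawning begins: Apr 21, 2015 + 20 days = May 11, 2015.
The first mayfly hatch occurs: May 9, 2015.
Fry emergence is observed: May 9, 2015 + 4 days = May 13, 2015.
Comparing: trout spawning begins on May 11, 2015 vs fry emergence is observed on May 13, 2015. Earlier: trout spawning begins.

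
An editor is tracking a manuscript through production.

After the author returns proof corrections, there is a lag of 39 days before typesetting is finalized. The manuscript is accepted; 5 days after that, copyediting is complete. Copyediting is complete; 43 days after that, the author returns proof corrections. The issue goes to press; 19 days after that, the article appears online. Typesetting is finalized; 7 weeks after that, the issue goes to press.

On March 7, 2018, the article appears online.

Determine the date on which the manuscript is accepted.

October 3, 2017

The article appears online: Mar 7, 2018.
The issue goes to press: Mar 7, 2018 − 19 days = Feb 16, 2018.
Typesetting is finalized: Feb 16, 2018 − 7 weeks = Dec 29, 2017.
The author returns proof corrections: Dec 29, 2017 − 39 days = Nov 20, 2017.
Copyediting is complete: Nov 20, 2017 − 43 days = Oct 8, 2017.
The manuscript is accepted: Oct 8, 2017 − 5 days = Oct 3, 2017.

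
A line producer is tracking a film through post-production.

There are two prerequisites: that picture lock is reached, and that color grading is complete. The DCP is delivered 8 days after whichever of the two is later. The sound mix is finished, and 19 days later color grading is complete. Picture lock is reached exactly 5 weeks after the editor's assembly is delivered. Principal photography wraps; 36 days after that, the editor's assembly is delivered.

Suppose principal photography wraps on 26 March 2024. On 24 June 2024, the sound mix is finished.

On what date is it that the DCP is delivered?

Principal photography wraps: Mar 26, 2024.
The editor's assembly is delivered: Mar 26, 2024 + 36 days = May 1, 2024.
Picture lock is reached: May 1, 2024 + 5 weeks = Jun 5, 2024.
The sound mix is finished: Jun 24, 2024.
Color grading is complete: Jun 24, 2024 + 19 days = Jul 13, 2024.
Both prerequisites met — picture lock is reached (Jun 5, 2024), color grading is complete (Jul 13, 2024); the later is Jul 13, 2024.
The DCP is delivered: Jul 13, 2024 + 8 days = Jul 21, 2024.

21 July 2024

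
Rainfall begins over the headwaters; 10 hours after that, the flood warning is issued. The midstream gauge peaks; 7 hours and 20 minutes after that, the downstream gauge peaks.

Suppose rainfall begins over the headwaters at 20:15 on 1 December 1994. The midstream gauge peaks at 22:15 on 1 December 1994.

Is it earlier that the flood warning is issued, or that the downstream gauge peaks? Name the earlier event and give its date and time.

Rainfall begins over the headwaters: 20:15 Dec 1, 1994.
The flood warning is issued: 20:15 Dec 1, 1994 + 10h = 06:15 Dec 2, 1994.
The midstream gauge peaks: 22:15 Dec 1, 1994.
The downstream gauge peaks: 22:15 Dec 1, 1994 + 7h20m = 05:35 Dec 2, 1994.
Comparing: the flood warning is issued at 06:15 Dec 2, 1994 vs the downstream gauge peaks at 05:35 Dec 2, 1994. Earlier: the downstream gauge peaks.

The downstream gauge peaks — 05:35 on 2 December 1994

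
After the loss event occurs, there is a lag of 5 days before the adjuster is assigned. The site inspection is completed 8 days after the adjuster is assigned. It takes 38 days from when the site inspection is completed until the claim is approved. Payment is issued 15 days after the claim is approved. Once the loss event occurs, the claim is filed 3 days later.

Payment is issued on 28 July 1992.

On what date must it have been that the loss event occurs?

23 May 1992

Payment is issued: Jul 28, 1992.
The claim is approved: Jul 28, 1992 − 15 days = Jul 13, 1992.
The site inspection is completed: Jul 13, 1992 − 38 days = Jun 5, 1992.
The adjuster is assigned: Jun 5, 1992 − 8 days = May 28, 1992.
The loss event occurs: May 28, 1992 − 5 days = May 23, 1992.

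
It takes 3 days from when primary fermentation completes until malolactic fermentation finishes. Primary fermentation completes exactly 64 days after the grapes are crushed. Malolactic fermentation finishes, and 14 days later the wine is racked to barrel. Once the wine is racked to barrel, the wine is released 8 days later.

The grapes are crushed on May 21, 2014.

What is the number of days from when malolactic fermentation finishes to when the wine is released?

Causal path: malolactic fermentation finishes → the wine is racked to barrel → the wine is released.
Total delay along the path: 14 + 8 = 22 days.

22 days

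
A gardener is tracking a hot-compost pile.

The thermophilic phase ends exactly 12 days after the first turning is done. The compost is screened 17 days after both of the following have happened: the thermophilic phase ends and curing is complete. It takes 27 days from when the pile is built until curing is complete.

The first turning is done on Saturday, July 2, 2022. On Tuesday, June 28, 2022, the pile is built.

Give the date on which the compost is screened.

Thursday, August 11, 2022

The first turning is done: Jul 2, 2022.
The thermophilic phase ends: Jul 2, 2022 + 12 days = Jul 14, 2022.
The pile is built: Jun 28, 2022.
Curing is complete: Jun 28, 2022 + 27 days = Jul 25, 2022.
Both prerequisites met — the thermophilic phase ends (Jul 14, 2022), curing is complete (Jul 25, 2022); the later is Jul 25, 2022.
The compost is screened: Jul 25, 2022 + 17 days = Aug 11, 2022.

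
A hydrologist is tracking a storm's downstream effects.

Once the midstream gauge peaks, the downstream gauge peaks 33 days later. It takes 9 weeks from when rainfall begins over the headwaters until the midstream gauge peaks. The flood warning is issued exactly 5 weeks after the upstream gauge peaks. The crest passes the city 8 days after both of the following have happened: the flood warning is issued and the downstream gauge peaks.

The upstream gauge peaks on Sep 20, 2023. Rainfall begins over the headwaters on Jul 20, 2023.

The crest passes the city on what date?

Nov 2, 2023

The upstream gauge peaks: Sep 20, 2023.
The flood warning is issued: Sep 20, 2023 + 5 weeks = Oct 25, 2023.
Rainfall begins over the headwaters: Jul 20, 2023.
The midstream gauge peaks: Jul 20, 2023 + 9 weeks = Sep 21, 2023.
The downstream gauge peaks: Sep 21, 2023 + 33 days = Oct 24, 2023.
Both prerequisites met — the flood warning is issued (Oct 25, 2023), the downstream gauge peaks (Oct 24, 2023); the later is Oct 25, 2023.
The crest passes the city: Oct 25, 2023 + 8 days = Nov 2, 2023.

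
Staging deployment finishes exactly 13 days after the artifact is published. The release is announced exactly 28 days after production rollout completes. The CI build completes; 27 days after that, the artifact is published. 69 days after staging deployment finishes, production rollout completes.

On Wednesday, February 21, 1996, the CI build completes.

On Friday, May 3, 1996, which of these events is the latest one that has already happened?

The CI build completes: Feb 21, 1996.
The artifact is published: Feb 21, 1996 + 27 days = Mar 19, 1996.
Staging deployment finishes: Mar 19, 1996 + 13 days = Apr 1, 1996.
Production rollout completes: Apr 1, 1996 + 69 days = Jun 9, 1996.
The release is announced: Jun 9, 1996 + 28 days = Jul 7, 1996.
May 3, 1996 falls between when staging deployment finishes (Apr 1, 1996) and when production rollout completes (Jun 9, 1996).

Staging deployment finishes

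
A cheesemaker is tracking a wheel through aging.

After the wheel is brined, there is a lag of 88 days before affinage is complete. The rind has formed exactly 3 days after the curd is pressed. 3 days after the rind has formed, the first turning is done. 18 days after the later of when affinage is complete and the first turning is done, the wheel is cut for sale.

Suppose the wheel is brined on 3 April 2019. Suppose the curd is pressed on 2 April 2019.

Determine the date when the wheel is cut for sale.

The wheel is brined: Apr 3, 2019.
Affinage is complete: Apr 3, 2019 + 88 days = Jun 30, 2019.
The curd is pressed: Apr 2, 2019.
The rind has formed: Apr 2, 2019 + 3 days = Apr 5, 2019.
The first turning is done: Apr 5, 2019 + 3 days = Apr 8, 2019.
Both prerequisites met — affinage is complete (Jun 30, 2019), the first turning is done (Apr 8, 2019); the later is Jun 30, 2019.
The wheel is cut for sale: Jun 30, 2019 + 18 days = Jul 18, 2019.

18 July 2019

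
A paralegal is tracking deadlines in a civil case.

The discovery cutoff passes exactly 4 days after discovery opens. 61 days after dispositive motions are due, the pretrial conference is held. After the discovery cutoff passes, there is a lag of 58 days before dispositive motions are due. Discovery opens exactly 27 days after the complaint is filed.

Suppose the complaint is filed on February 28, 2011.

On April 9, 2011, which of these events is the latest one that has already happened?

The discovery cutoff passes

The complaint is filed: Feb 28, 2011.
Discovery opens: Feb 28, 2011 + 27 days = Mar 27, 2011.
The discovery cutoff passes: Mar 27, 2011 + 4 days = Mar 31, 2011.
Dispositive motions are due: Mar 31, 2011 + 58 days = May 28, 2011.
The pretrial conference is held: May 28, 2011 + 61 days = Jul 28, 2011.
Apr 9, 2011 falls between when the discovery cutoff passes (Mar 31, 2011) and when dispositive motions are due (May 28, 2011).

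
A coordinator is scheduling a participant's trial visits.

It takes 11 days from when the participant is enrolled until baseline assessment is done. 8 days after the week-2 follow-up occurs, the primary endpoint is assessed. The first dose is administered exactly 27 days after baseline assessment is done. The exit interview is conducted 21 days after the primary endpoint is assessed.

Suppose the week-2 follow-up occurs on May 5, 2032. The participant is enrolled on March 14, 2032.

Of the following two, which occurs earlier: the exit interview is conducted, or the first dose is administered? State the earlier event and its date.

The week-2 follow-up occurs: May 5, 2032.
The primary endpoint is assessed: May 5, 2032 + 8 days = May 13, 2032.
The exit interview is conducted: May 13, 2032 + 21 days = Jun 3, 2032.
The participant is enrolled: Mar 14, 2032.
Baseline assessment is done: Mar 14, 2032 + 11 days = Mar 25, 2032.
The first dose is administered: Mar 25, 2032 + 27 days = Apr 21, 2032.
Comparing: the exit interview is conducted on Jun 3, 2032 vs the first dose is administered on Apr 21, 2032. Earlier: the first dose is administered.

The first dose is administered — April 21, 2032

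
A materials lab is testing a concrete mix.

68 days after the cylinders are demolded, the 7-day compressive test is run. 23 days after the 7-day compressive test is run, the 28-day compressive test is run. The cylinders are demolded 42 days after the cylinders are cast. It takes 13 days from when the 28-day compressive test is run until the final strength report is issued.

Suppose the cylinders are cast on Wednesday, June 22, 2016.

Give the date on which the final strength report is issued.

Tuesday, November 15, 2016

The cylinders are cast: Jun 22, 2016.
The cylinders are demolded: Jun 22, 2016 + 42 days = Aug 3, 2016.
The 7-day compressive test is run: Aug 3, 2016 + 68 days = Oct 10, 2016.
The 28-day compressive test is run: Oct 10, 2016 + 23 days = Nov 2, 2016.
The final strength report is issued: Nov 2, 2016 + 13 days = Nov 15, 2016.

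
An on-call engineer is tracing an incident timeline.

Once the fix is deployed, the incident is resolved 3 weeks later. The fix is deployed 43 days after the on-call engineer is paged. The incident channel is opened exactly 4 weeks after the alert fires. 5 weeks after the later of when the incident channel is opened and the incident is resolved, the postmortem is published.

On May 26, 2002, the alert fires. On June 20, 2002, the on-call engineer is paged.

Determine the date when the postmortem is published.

September 27, 2002

The alert fires: May 26, 2002.
The incident channel is opened: May 26, 2002 + 4 weeks = Jun 23, 2002.
The on-call engineer is paged: Jun 20, 2002.
The fix is deployed: Jun 20, 2002 + 43 days = Aug 2, 2002.
The incident is resolved: Aug 2, 2002 + 3 weeks = Aug 23, 2002.
Both prerequisites met — the incident channel is opened (Jun 23, 2002), the incident is resolved (Aug 23, 2002); the later is Aug 23, 2002.
The postmortem is published: Aug 23, 2002 + 5 weeks = Sep 27, 2002.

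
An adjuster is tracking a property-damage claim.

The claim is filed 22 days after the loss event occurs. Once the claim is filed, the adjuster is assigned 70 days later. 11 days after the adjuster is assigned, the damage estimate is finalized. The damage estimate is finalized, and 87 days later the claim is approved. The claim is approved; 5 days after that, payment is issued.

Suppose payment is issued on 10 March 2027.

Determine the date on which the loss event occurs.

Payment is issued: Mar 10, 2027.
The claim is approved: Mar 10, 2027 − 5 days = Mar 5, 2027.
The damage estimate is finalized: Mar 5, 2027 − 87 days = Dec 8, 2026.
The adjuster is assigned: Dec 8, 2026 − 11 days = Nov 27, 2026.
The claim is filed: Nov 27, 2026 − 70 days = Sep 18, 2026.
The loss event occurs: Sep 18, 2026 − 22 days = Aug 27, 2026.

27 August 2026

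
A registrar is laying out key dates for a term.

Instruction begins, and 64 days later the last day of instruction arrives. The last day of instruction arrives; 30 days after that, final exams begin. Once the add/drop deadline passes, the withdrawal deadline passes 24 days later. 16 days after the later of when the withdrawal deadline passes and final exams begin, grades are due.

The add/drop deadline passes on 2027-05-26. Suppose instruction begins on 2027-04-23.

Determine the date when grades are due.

The add/drop deadline passes: May 26, 2027.
The withdrawal deadline passes: May 26, 2027 + 24 days = Jun 19, 2027.
Instruction begins: Apr 23, 2027.
The last day of instruction arrives: Apr 23, 2027 + 64 days = Jun 26, 2027.
Final exams begin: Jun 26, 2027 + 30 days = Jul 26, 2027.
Both prerequisites met — the withdrawal deadline passes (Jun 19, 2027), final exams begin (Jul 26, 2027); the later is Jul 26, 2027.
Grades are due: Jul 26, 2027 + 16 days = Aug 11, 2027.

2027-08-11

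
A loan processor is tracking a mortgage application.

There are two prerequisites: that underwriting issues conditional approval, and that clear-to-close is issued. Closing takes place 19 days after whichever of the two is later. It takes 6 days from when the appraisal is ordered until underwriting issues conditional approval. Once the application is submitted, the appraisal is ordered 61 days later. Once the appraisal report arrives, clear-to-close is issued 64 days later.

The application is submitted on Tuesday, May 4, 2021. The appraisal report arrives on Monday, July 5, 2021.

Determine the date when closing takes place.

Sunday, September 26, 2021

The application is submitted: May 4, 2021.
The appraisal is ordered: May 4, 2021 + 61 days = Jul 4, 2021.
Underwriting issues conditional approval: Jul 4, 2021 + 6 days = Jul 10, 2021.
The appraisal report arrives: Jul 5, 2021.
Clear-to-close is issued: Jul 5, 2021 + 64 days = Sep 7, 2021.
Both prerequisites met — underwriting issues conditional approval (Jul 10, 2021), clear-to-close is issued (Sep 7, 2021); the later is Sep 7, 2021.
Closing takes place: Sep 7, 2021 + 19 days = Sep 26, 2021.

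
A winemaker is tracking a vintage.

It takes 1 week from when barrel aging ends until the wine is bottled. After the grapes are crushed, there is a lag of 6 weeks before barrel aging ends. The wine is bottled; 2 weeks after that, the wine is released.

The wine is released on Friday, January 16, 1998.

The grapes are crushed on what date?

The wine is released: Jan 16, 1998.
The wine is bottled: Jan 16, 1998 − 2 weeks = Jan 2, 1998.
Barrel aging ends: Jan 2, 1998 − 1 week = Dec 26, 1997.
The grapes are crushed: Dec 26, 1997 − 6 weeks = Nov 14, 1997.

Friday, November 14, 1997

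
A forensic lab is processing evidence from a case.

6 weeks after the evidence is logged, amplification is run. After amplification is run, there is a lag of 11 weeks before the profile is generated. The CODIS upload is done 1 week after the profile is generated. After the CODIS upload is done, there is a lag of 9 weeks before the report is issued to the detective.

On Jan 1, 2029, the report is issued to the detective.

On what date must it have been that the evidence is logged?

Jun 26, 2028

The report is issued to the detective: Jan 1, 2029.
The CODIS upload is done: Jan 1, 2029 − 9 weeks = Oct 30, 2028.
The profile is generated: Oct 30, 2028 − 1 week = Oct 23, 2028.
Amplification is run: Oct 23, 2028 − 11 weeks = Aug 7, 2028.
The evidence is logged: Aug 7, 2028 − 6 weeks = Jun 26, 2028.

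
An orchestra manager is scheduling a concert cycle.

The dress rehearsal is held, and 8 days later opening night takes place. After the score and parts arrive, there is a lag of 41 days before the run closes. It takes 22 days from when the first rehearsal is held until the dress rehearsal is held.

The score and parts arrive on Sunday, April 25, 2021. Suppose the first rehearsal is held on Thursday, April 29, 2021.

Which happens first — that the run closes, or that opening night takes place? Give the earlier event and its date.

The score and parts arrive: Apr 25, 2021.
The run closes: Apr 25, 2021 + 41 days = Jun 5, 2021.
The first rehearsal is held: Apr 29, 2021.
The dress rehearsal is held: Apr 29, 2021 + 22 days = May 21, 2021.
Opening night takes place: May 21, 2021 + 8 days = May 29, 2021.
Comparing: the run closes on Jun 5, 2021 vs opening night takes place on May 29, 2021. Earlier: opening night takes place.

Opening night takes place — Saturday, May 29, 2021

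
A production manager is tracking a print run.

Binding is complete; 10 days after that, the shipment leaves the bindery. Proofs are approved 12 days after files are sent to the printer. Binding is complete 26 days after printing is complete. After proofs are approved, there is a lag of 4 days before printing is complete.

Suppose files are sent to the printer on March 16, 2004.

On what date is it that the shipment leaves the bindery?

May 7, 2004

Files are sent to the printer: Mar 16, 2004.
Proofs are approved: Mar 16, 2004 + 12 days = Mar 28, 2004.
Printing is complete: Mar 28, 2004 + 4 days = Apr 1, 2004.
Binding is complete: Apr 1, 2004 + 26 days = Apr 27, 2004.
The shipment leaves the bindery: Apr 27, 2004 + 10 days = May 7, 2004.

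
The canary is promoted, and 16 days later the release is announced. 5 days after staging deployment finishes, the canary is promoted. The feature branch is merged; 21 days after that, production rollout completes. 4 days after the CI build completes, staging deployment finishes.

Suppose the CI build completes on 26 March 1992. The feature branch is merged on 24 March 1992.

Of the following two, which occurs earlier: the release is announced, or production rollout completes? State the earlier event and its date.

The CI build completes: Mar 26, 1992.
Staging deployment finishes: Mar 26, 1992 + 4 days = Mar 30, 1992.
The canary is promoted: Mar 30, 1992 + 5 days = Apr 4, 1992.
The release is announced: Apr 4, 1992 + 16 days = Apr 20, 1992.
The feature branch is merged: Mar 24, 1992.
Production rollout completes: Mar 24, 1992 + 21 days = Apr 14, 1992.
Comparing: the release is announced on Apr 20, 1992 vs production rollout completes on Apr 14, 1992. Earlier: production rollout completes.

Production rollout completes — 14 April 1992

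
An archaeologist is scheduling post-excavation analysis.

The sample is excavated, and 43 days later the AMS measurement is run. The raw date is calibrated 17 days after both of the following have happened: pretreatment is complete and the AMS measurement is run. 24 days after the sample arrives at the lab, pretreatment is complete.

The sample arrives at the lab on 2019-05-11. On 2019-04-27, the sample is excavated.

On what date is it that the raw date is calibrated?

2019-06-26

The sample arrives at the lab: May 11, 2019.
Pretreatment is complete: May 11, 2019 + 24 days = Jun 4, 2019.
The sample is excavated: Apr 27, 2019.
The AMS measurement is run: Apr 27, 2019 + 43 days = Jun 9, 2019.
Both prerequisites met — pretreatment is complete (Jun 4, 2019), the AMS measurement is run (Jun 9, 2019); the later is Jun 9, 2019.
The raw date is calibrated: Jun 9, 2019 + 17 days = Jun 26, 2019.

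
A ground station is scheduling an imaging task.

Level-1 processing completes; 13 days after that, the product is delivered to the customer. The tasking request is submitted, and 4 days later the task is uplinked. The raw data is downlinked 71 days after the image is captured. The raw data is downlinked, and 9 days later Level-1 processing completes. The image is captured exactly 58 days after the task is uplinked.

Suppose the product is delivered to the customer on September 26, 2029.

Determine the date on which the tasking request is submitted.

April 24, 2029

The product is delivered to the customer: Sep 26, 2029.
Level-1 processing completes: Sep 26, 2029 − 13 days = Sep 13, 2029.
The raw data is downlinked: Sep 13, 2029 − 9 days = Sep 4, 2029.
The image is captured: Sep 4, 2029 − 71 days = Jun 25, 2029.
The task is uplinked: Jun 25, 2029 − 58 days = Apr 28, 2029.
The tasking request is submitted: Apr 28, 2029 − 4 days = Apr 24, 2029.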